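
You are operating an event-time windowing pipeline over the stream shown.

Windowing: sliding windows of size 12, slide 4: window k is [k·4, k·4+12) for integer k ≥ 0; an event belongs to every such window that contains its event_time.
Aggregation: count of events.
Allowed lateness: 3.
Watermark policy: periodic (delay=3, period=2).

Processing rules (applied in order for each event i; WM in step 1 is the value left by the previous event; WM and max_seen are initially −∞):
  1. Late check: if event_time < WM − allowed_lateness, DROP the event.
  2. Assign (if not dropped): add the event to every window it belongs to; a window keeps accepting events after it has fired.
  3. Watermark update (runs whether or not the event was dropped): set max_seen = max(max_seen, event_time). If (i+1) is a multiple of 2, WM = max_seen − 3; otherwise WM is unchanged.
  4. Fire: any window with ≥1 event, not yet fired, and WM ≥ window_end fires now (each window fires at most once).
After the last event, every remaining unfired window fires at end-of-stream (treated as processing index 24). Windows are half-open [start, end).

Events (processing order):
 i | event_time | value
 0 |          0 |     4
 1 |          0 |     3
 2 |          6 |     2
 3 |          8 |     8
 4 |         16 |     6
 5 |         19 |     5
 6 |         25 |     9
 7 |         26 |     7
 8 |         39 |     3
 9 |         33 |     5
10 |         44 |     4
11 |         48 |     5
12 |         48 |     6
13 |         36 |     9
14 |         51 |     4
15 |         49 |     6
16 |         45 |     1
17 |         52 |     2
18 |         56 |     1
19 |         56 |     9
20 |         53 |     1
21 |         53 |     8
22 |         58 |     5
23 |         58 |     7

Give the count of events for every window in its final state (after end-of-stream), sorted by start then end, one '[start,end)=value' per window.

i=0 t=0 v=4: → [0,12); WM=−∞
i=1 t=0 v=3: → [0,12); WM=-3
i=2 t=6 v=2: → [4,16),[0,12); WM=-3
i=3 t=8 v=8: → [8,20),[4,16),[0,12); WM=5
i=4 t=16 v=6: → [16,28),[12,24),[8,20); WM=5
i=5 t=19 v=5: → [16,28),[12,24),[8,20); WM=16; [0,12) fires=4 [4,16) fires=2
i=6 t=25 v=9: → [24,36),[20,32),[16,28); WM=16
i=7 t=26 v=7: → [24,36),[20,32),[16,28); WM=23; [8,20) fires=3
i=8 t=39 v=3: → [36,48),[32,44),[28,40); WM=23
i=9 t=33 v=5: → [32,44),[28,40),[24,36); WM=36; [12,24) fires=2 [16,28) fires=4 [20,32) fires=2 [24,36) fires=3
i=10 t=44 v=4: → [44,56),[40,52),[36,48); WM=36
i=11 t=48 v=5: → [48,60),[44,56),[40,52); WM=45; [28,40) fires=2 [32,44) fires=2
i=12 t=48 v=6: → [48,60),[44,56),[40,52); WM=45
i=13 t=36 v=9: DROP (t<45-3); WM=45
i=14 t=51 v=4: → [48,60),[44,56),[40,52); WM=45
i=15 t=49 v=6: → [48,60),[44,56),[40,52); WM=48; [36,48) fires=2
i=16 t=45 v=1: → [44,56),[40,52),[36,48); WM=48
i=17 t=52 v=2: → [52,64),[48,60),[44,56); WM=49
i=18 t=56 v=1: → [56,68),[52,64),[48,60); WM=49
i=19 t=56 v=9: → [56,68),[52,64),[48,60); WM=53; [40,52) fires=6
i=20 t=53 v=1: → [52,64),[48,60),[44,56); WM=53
i=21 t=53 v=8: → [52,64),[48,60),[44,56); WM=53
i=22 t=58 v=5: → [56,68),[52,64),[48,60); WM=53
i=23 t=58 v=7: → [56,68),[52,64),[48,60); WM=55

[0,12)=4 [4,16)=2 [8,20)=3 [12,24)=2 [16,28)=4 [20,32)=2 [24,36)=3 [28,40)=2 [32,44)=2 [36,48)=3 [40,52)=6 [44,56)=9 [48,60)=11 [52,64)=7 [56,68)=4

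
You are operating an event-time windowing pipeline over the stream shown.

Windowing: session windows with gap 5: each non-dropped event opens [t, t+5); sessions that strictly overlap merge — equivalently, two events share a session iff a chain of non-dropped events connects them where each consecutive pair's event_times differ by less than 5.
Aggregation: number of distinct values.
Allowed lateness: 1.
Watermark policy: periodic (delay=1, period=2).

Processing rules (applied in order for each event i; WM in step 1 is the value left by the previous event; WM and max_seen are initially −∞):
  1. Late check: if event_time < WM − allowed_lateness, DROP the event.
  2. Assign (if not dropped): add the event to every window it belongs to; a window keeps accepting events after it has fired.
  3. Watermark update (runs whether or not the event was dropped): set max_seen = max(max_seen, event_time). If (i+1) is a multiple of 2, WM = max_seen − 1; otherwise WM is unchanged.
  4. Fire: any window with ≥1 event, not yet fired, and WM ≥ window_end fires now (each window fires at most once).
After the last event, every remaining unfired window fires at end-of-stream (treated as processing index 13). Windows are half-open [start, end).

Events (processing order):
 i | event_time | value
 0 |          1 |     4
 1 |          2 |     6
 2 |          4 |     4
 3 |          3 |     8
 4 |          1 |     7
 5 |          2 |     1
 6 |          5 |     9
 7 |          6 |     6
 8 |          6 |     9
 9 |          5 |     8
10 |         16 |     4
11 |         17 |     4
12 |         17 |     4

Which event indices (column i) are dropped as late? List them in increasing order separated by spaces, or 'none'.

i=0 t=1 v=4: → [1,6); WM=−∞
i=1 t=2 v=6: → [1,7); WM=1
i=2 t=4 v=4: → [1,9); WM=1
i=3 t=3 v=8: → [1,9); WM=3
i=4 t=1 v=7: DROP (t<3-1); WM=3
i=5 t=2 v=1: → [1,9); WM=3
i=6 t=5 v=9: → [1,10); WM=3
i=7 t=6 v=6: → [1,11); WM=5
i=8 t=6 v=9: → [1,11); WM=5
i=9 t=5 v=8: → [1,11); WM=5
i=10 t=16 v=4: → [16,21); WM=5
i=11 t=17 v=4: → [16,22); WM=16
i=12 t=17 v=4: → [16,22); WM=16

4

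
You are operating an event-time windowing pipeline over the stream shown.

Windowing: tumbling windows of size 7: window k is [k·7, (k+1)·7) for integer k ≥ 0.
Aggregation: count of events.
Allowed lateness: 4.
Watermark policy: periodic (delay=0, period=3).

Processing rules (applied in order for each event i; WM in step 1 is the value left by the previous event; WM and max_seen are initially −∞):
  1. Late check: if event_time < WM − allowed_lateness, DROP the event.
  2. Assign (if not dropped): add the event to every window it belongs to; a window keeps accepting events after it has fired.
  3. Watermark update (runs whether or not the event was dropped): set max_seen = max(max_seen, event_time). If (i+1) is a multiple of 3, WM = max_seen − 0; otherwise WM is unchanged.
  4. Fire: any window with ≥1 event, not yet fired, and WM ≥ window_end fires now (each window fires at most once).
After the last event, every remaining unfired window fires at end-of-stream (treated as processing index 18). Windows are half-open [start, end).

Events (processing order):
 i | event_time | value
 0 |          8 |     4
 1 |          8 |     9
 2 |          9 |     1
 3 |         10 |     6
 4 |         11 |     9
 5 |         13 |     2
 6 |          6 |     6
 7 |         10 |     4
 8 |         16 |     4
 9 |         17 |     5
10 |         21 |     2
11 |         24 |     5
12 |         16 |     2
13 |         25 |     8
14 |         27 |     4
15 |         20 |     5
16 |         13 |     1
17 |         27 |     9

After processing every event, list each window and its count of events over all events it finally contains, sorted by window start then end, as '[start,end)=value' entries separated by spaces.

[7,14)=7 [14,21)=2 [21,28)=5

i=0 t=8 v=4: → [7,14); WM=−∞
i=1 t=8 v=9: → [7,14); WM=−∞
i=2 t=9 v=1: → [7,14); WM=9
i=3 t=10 v=6: → [7,14); WM=9
i=4 t=11 v=9: → [7,14); WM=9
i=5 t=13 v=2: → [7,14); WM=13
i=6 t=6 v=6: DROP (t<13-4); WM=13
i=7 t=10 v=4: → [7,14); WM=13
i=8 t=16 v=4: → [14,21); WM=16; [7,14) fires=7
i=9 t=17 v=5: → [14,21); WM=16
i=10 t=21 v=2: → [21,28); WM=16
i=11 t=24 v=5: → [21,28); WM=24; [14,21) fires=2
i=12 t=16 v=2: DROP (t<24-4); WM=24
i=13 t=25 v=8: → [21,28); WM=24
i=14 t=27 v=4: → [21,28); WM=27
i=15 t=20 v=5: DROP (t<27-4); WM=27
i=16 t=13 v=1: DROP (t<27-4); WM=27
i=17 t=27 v=9: → [21,28); WM=27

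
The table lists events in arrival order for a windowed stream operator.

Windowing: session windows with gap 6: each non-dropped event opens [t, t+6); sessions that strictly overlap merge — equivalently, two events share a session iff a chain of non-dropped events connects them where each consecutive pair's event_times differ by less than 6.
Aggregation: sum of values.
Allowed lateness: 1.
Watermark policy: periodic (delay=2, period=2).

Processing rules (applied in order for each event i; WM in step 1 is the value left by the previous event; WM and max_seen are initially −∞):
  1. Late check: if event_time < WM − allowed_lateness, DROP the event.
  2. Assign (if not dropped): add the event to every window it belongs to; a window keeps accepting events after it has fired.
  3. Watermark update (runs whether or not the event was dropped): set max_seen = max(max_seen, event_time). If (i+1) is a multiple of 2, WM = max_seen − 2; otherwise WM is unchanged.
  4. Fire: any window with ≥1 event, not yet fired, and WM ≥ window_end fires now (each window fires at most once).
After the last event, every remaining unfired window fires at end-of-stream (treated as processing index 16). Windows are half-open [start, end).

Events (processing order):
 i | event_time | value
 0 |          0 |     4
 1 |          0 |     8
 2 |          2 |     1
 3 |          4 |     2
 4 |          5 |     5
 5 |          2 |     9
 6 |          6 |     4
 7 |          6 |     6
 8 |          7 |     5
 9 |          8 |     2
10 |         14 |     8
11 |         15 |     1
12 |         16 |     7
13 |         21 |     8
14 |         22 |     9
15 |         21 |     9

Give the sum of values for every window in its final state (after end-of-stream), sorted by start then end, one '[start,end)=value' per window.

i=0 t=0 v=4: → [0,6); WM=−∞
i=1 t=0 v=8: → [0,6); WM=-2
i=2 t=2 v=1: → [0,8); WM=-2
i=3 t=4 v=2: → [0,10); WM=2
i=4 t=5 v=5: → [0,11); WM=2
i=5 t=2 v=9: → [0,11); WM=3
i=6 t=6 v=4: → [0,12); WM=3
i=7 t=6 v=6: → [0,12); WM=4
i=8 t=7 v=5: → [0,13); WM=4
i=9 t=8 v=2: → [0,14); WM=6
i=10 t=14 v=8: → [14,20); WM=6
i=11 t=15 v=1: → [14,21); WM=13
i=12 t=16 v=7: → [14,22); WM=13
i=13 t=21 v=8: → [14,27); WM=19
i=14 t=22 v=9: → [14,28); WM=19
i=15 t=21 v=9: → [14,28); WM=20

[0,14)=46 [14,28)=42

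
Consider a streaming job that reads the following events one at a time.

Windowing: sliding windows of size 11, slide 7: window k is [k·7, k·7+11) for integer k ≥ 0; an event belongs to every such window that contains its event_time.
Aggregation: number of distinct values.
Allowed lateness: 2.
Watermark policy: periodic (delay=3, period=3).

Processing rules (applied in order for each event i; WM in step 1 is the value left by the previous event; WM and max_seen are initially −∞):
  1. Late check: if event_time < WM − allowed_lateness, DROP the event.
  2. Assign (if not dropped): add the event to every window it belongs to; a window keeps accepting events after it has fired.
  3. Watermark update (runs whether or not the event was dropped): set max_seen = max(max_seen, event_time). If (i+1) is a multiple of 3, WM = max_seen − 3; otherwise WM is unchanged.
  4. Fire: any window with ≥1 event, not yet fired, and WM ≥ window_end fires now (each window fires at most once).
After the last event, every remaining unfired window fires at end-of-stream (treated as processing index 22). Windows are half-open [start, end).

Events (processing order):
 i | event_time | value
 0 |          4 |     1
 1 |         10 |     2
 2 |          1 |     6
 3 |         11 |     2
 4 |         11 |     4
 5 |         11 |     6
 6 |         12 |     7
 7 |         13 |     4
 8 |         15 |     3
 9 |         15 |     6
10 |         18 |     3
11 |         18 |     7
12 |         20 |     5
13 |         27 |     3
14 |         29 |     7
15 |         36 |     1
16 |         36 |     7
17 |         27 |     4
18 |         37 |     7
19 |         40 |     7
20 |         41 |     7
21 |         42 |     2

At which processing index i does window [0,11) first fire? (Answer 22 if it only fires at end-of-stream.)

i=0 t=4 v=1: → [0,11); WM=−∞
i=1 t=10 v=2: → [7,18),[0,11); WM=−∞
i=2 t=1 v=6: → [0,11); WM=7
i=3 t=11 v=2: → [7,18); WM=7
i=4 t=11 v=4: → [7,18); WM=7
i=5 t=11 v=6: → [7,18); WM=8
i=6 t=12 v=7: → [7,18); WM=8
i=7 t=13 v=4: → [7,18); WM=8
i=8 t=15 v=3: → [14,25),[7,18); WM=12; [0,11) fires=3
i=9 t=15 v=6: → [14,25),[7,18); WM=12
i=10 t=18 v=3: → [14,25); WM=12
i=11 t=18 v=7: → [14,25); WM=15
i=12 t=20 v=5: → [14,25); WM=15
i=13 t=27 v=3: → [21,32); WM=15
i=14 t=29 v=7: → [28,39),[21,32); WM=26; [7,18) fires=5 [14,25) fires=4
i=15 t=36 v=1: → [35,46),[28,39); WM=26
i=16 t=36 v=7: → [35,46),[28,39); WM=26
i=17 t=27 v=4: → [21,32); WM=33; [21,32) fires=3
i=18 t=37 v=7: → [35,46),[28,39); WM=33
i=19 t=40 v=7: → [35,46); WM=33
i=20 t=41 v=7: → [35,46); WM=38
i=21 t=42 v=2: → [42,53),[35,46); WM=38

8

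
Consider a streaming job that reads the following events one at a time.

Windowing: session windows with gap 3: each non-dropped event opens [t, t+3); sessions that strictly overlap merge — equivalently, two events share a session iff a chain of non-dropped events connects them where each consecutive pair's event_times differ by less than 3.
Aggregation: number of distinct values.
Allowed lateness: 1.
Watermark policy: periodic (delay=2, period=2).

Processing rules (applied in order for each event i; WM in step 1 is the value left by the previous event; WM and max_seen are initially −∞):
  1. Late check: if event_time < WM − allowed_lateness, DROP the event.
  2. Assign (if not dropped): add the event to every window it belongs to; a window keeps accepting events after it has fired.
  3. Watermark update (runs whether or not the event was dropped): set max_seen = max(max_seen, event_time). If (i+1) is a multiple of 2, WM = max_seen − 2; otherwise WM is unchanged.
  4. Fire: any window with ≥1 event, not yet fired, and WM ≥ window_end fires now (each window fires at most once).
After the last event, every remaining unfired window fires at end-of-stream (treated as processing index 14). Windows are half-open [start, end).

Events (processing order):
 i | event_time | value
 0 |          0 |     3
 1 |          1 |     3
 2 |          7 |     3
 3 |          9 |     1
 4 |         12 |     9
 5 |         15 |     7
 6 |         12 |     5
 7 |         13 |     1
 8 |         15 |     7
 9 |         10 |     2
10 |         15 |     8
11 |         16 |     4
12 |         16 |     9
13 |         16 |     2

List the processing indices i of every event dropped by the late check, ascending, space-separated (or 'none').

i=0 t=0 v=3: → [0,3); WM=−∞
i=1 t=1 v=3: → [0,4); WM=-1
i=2 t=7 v=3: → [7,10); WM=-1
i=3 t=9 v=1: → [7,12); WM=7
i=4 t=12 v=9: → [12,15); WM=7
i=5 t=15 v=7: → [15,18); WM=13
i=6 t=12 v=5: → [12,15); WM=13
i=7 t=13 v=1: → [12,18); WM=13
i=8 t=15 v=7: → [12,18); WM=13
i=9 t=10 v=2: DROP (t<13-1); WM=13
i=10 t=15 v=8: → [12,18); WM=13
i=11 t=16 v=4: → [12,19); WM=14
i=12 t=16 v=9: → [12,19); WM=14
i=13 t=16 v=2: → [12,19); WM=14

9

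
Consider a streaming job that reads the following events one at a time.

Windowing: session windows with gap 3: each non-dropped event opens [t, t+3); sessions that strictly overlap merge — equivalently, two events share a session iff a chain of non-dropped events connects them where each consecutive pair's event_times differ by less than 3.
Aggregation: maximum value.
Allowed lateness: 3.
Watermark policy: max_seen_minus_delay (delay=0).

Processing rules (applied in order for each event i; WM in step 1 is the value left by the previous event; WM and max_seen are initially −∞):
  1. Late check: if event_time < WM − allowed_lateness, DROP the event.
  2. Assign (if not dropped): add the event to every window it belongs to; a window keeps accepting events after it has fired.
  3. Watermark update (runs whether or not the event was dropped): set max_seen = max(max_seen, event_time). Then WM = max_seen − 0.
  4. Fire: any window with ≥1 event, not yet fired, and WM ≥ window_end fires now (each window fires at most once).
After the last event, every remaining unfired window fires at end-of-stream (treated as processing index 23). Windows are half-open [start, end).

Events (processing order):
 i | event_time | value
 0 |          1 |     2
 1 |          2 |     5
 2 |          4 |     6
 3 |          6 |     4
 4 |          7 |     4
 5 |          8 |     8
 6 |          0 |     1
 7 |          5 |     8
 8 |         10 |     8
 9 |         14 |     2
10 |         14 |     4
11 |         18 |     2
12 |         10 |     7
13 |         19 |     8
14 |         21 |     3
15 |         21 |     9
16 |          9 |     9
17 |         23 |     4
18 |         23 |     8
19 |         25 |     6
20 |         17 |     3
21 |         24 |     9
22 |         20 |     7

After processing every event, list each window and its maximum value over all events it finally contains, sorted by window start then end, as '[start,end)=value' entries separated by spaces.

[1,13)=8 [14,17)=4 [18,28)=9

i=0 t=1 v=2: → [1,4); WM=1
i=1 t=2 v=5: → [1,5); WM=2
i=2 t=4 v=6: → [1,7); WM=4
i=3 t=6 v=4: → [1,9); WM=6
i=4 t=7 v=4: → [1,10); WM=7
i=5 t=8 v=8: → [1,11); WM=8
i=6 t=0 v=1: DROP (t<8-3); WM=8
i=7 t=5 v=8: → [1,11); WM=8
i=8 t=10 v=8: → [1,13); WM=10
i=9 t=14 v=2: → [14,17); WM=14
i=10 t=14 v=4: → [14,17); WM=14
i=11 t=18 v=2: → [18,21); WM=18
i=12 t=10 v=7: DROP (t<18-3); WM=18
i=13 t=19 v=8: → [18,22); WM=19
i=14 t=21 v=3: → [18,24); WM=21
i=15 t=21 v=9: → [18,24); WM=21
i=16 t=9 v=9: DROP (t<21-3); WM=21
i=17 t=23 v=4: → [18,26); WM=23
i=18 t=23 v=8: → [18,26); WM=23
i=19 t=25 v=6: → [18,28); WM=25
i=20 t=17 v=3: DROP (t<25-3); WM=25
i=21 t=24 v=9: → [18,28); WM=25
i=22 t=20 v=7: DROP (t<25-3); WM=25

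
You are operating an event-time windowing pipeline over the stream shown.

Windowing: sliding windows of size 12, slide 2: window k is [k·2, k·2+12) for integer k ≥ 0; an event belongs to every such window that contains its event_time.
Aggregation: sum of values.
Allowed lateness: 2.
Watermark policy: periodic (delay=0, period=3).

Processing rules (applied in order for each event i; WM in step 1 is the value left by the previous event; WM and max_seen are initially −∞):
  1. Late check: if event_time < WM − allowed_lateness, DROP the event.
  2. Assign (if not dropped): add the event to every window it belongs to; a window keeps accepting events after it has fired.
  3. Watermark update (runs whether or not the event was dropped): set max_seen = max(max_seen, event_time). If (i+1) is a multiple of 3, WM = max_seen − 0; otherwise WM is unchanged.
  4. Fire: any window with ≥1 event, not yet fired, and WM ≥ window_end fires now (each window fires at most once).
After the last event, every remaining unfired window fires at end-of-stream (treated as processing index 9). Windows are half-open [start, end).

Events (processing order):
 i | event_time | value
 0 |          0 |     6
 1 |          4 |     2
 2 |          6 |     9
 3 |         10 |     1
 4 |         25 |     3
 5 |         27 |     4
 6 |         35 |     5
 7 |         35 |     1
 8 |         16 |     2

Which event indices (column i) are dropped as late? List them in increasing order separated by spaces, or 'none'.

8

i=0 t=0 v=6: → [0,12); WM=−∞
i=1 t=4 v=2: → [4,16),[2,14),[0,12); WM=−∞
i=2 t=6 v=9: → [6,18),[4,16),[2,14),[0,12); WM=6
i=3 t=10 v=1: → [10,22),[8,20),[6,18),[4,16),[2,14),[0,12); WM=6
i=4 t=25 v=3: → [24,36),[22,34),[20,32),[18,30),[16,28),[14,26); WM=6
i=5 t=27 v=4: → [26,38),[24,36),[22,34),[20,32),[18,30),[16,28); WM=27; [0,12) fires=18 [2,14) fires=12 [4,16) fires=12 [6,18) fires=10 [8,20) fires=1 [10,22) fires=1 [14,26) fires=3
i=6 t=35 v=5: → [34,46),[32,44),[30,42),[28,40),[26,38),[24,36); WM=27
i=7 t=35 v=1: → [34,46),[32,44),[30,42),[28,40),[26,38),[24,36); WM=27
i=8 t=16 v=2: DROP (t<27-2); WM=35; [16,28) fires=7 [18,30) fires=7 [20,32) fires=7 [22,34) fires=7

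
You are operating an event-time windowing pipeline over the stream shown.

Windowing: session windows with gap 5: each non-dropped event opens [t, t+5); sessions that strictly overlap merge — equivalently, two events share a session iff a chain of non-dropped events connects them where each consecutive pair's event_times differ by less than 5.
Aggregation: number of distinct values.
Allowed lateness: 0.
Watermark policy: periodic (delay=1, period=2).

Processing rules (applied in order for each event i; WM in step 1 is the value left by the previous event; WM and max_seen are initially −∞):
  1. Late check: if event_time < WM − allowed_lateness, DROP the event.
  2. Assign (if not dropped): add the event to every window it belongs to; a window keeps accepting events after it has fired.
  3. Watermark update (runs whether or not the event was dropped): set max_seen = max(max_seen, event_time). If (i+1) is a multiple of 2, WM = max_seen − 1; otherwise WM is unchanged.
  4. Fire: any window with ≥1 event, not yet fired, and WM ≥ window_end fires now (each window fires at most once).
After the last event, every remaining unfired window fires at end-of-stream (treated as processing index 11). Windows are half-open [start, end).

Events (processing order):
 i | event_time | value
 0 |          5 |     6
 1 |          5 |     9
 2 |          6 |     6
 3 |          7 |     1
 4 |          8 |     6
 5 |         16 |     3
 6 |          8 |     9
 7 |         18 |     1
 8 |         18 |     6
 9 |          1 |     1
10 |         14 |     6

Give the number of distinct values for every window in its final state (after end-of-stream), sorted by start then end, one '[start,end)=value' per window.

[5,13)=3 [16,23)=3

i=0 t=5 v=6: → [5,10); WM=−∞
i=1 t=5 v=9: → [5,10); WM=4
i=2 t=6 v=6: → [5,11); WM=4
i=3 t=7 v=1: → [5,12); WM=6
i=4 t=8 v=6: → [5,13); WM=6
i=5 t=16 v=3: → [16,21); WM=15
i=6 t=8 v=9: DROP (t<15-0); WM=15
i=7 t=18 v=1: → [16,23); WM=17
i=8 t=18 v=6: → [16,23); WM=17
i=9 t=1 v=1: DROP (t<17-0); WM=17
i=10 t=14 v=6: DROP (t<17-0); WM=17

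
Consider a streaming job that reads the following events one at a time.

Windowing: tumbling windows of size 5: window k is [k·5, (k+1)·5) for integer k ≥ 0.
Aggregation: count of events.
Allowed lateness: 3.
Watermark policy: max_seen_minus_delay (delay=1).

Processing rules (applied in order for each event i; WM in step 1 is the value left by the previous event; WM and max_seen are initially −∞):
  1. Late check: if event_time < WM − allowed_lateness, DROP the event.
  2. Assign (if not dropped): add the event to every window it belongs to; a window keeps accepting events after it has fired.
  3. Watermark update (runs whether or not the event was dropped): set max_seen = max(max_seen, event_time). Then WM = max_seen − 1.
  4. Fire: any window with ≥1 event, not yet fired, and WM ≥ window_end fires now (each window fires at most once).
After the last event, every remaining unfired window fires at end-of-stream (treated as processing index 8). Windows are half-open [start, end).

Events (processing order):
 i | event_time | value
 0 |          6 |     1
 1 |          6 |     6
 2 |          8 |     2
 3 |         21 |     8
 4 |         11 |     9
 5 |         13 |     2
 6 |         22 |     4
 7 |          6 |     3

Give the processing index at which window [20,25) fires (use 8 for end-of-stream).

8

i=0 t=6 v=1: → [5,10); WM=5
i=1 t=6 v=6: → [5,10); WM=5
i=2 t=8 v=2: → [5,10); WM=7
i=3 t=21 v=8: → [20,25); WM=20; [5,10) fires=3
i=4 t=11 v=9: DROP (t<20-3); WM=20
i=5 t=13 v=2: DROP (t<20-3); WM=20
i=6 t=22 v=4: → [20,25); WM=21
i=7 t=6 v=3: DROP (t<21-3); WM=21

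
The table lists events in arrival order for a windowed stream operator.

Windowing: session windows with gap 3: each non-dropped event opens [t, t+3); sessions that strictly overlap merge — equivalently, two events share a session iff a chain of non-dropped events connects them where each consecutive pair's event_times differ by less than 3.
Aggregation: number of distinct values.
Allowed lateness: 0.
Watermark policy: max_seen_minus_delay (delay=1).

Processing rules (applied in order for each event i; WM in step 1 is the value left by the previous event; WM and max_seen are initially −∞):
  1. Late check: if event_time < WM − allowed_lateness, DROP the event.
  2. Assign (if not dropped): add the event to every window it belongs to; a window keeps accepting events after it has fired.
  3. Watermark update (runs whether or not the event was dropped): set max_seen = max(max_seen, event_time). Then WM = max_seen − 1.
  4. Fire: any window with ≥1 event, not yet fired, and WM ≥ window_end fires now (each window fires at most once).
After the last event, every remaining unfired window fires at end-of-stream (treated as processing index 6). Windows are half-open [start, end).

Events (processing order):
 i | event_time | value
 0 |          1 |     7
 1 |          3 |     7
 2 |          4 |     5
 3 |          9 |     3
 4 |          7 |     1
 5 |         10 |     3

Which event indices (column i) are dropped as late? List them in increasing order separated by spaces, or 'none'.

i=0 t=1 v=7: → [1,4); WM=0
i=1 t=3 v=7: → [1,6); WM=2
i=2 t=4 v=5: → [1,7); WM=3
i=3 t=9 v=3: → [9,12); WM=8
i=4 t=7 v=1: DROP (t<8-0); WM=8
i=5 t=10 v=3: → [9,13); WM=9

4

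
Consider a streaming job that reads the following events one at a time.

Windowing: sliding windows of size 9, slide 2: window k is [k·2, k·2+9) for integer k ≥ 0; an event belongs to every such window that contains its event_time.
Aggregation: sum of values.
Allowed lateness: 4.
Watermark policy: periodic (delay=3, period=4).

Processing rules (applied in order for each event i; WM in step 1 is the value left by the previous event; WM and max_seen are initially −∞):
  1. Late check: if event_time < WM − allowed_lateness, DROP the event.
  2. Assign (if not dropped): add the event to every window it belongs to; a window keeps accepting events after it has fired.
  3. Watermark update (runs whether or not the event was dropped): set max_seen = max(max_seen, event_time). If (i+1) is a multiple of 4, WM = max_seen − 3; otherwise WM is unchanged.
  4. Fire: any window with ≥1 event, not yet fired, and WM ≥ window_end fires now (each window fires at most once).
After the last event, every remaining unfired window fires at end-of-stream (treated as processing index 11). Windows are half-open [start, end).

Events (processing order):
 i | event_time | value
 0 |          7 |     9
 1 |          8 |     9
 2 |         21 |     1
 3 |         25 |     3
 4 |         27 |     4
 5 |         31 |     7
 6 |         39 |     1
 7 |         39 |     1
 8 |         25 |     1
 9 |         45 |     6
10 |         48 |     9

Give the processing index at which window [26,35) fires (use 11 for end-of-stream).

7

i=0 t=7 v=9: → [6,15),[4,13),[2,11),[0,9); WM=−∞
i=1 t=8 v=9: → [8,17),[6,15),[4,13),[2,11),[0,9); WM=−∞
i=2 t=21 v=1: → [20,29),[18,27),[16,25),[14,23); WM=−∞
i=3 t=25 v=3: → [24,33),[22,31),[20,29),[18,27); WM=22; [0,9) fires=18 [2,11) fires=18 [4,13) fires=18 [6,15) fires=18 [8,17) fires=9
i=4 t=27 v=4: → [26,35),[24,33),[22,31),[20,29); WM=22
i=5 t=31 v=7: → [30,39),[28,37),[26,35),[24,33); WM=22
i=6 t=39 v=1: → [38,47),[36,45),[34,43),[32,41); WM=22
i=7 t=39 v=1: → [38,47),[36,45),[34,43),[32,41); WM=36; [14,23) fires=1 [16,25) fires=1 [18,27) fires=4 [20,29) fires=8 [22,31) fires=7 [24,33) fires=14 [26,35) fires=11
i=8 t=25 v=1: DROP (t<36-4); WM=36
i=9 t=45 v=6: → [44,53),[42,51),[40,49),[38,47); WM=36
i=10 t=48 v=9: → [48,57),[46,55),[44,53),[42,51),[40,49); WM=36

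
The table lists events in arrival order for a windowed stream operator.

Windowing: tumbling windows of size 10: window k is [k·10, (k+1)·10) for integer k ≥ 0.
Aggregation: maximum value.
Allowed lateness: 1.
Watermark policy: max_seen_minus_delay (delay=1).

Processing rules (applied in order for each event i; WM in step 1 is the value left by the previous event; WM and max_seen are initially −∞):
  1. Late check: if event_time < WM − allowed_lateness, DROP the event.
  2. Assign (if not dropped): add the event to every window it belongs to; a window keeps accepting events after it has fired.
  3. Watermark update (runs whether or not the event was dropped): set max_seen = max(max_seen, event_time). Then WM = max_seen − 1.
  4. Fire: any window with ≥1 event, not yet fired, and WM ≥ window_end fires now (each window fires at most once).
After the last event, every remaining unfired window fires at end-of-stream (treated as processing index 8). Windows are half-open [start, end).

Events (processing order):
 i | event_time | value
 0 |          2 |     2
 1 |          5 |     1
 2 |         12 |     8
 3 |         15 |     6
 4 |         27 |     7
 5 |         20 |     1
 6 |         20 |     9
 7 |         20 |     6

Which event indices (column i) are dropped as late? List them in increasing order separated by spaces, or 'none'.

5 6 7

i=0 t=2 v=2: → [0,10); WM=1
i=1 t=5 v=1: → [0,10); WM=4
i=2 t=12 v=8: → [10,20); WM=11; [0,10) fires=2
i=3 t=15 v=6: → [10,20); WM=14
i=4 t=27 v=7: → [20,30); WM=26; [10,20) fires=8
i=5 t=20 v=1: DROP (t<26-1); WM=26
i=6 t=20 v=9: DROP (t<26-1); WM=26
i=7 t=20 v=6: DROP (t<26-1); WM=26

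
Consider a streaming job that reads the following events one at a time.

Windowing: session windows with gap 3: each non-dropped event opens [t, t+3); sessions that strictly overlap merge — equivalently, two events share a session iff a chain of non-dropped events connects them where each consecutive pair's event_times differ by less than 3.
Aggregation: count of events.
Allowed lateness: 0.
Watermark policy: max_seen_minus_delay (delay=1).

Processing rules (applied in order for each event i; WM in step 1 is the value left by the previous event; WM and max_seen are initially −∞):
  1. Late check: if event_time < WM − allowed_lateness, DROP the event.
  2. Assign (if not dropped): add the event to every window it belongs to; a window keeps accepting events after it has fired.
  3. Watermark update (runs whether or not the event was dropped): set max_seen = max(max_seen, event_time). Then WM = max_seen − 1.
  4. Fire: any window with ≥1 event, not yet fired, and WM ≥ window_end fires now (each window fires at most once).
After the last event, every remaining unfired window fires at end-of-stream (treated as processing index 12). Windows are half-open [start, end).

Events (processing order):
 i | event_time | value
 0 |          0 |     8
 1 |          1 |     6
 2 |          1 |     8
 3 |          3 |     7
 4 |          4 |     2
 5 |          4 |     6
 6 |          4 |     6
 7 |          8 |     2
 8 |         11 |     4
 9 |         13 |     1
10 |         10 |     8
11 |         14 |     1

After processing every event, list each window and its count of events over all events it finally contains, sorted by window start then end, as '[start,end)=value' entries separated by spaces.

i=0 t=0 v=8: → [0,3); WM=-1
i=1 t=1 v=6: → [0,4); WM=0
i=2 t=1 v=8: → [0,4); WM=0
i=3 t=3 v=7: → [0,6); WM=2
i=4 t=4 v=2: → [0,7); WM=3
i=5 t=4 v=6: → [0,7); WM=3
i=6 t=4 v=6: → [0,7); WM=3
i=7 t=8 v=2: → [8,11); WM=7
i=8 t=11 v=4: → [11,14); WM=10
i=9 t=13 v=1: → [11,16); WM=12
i=10 t=10 v=8: DROP (t<12-0); WM=12
i=11 t=14 v=1: → [11,17); WM=13

[0,7)=7 [8,11)=1 [11,17)=3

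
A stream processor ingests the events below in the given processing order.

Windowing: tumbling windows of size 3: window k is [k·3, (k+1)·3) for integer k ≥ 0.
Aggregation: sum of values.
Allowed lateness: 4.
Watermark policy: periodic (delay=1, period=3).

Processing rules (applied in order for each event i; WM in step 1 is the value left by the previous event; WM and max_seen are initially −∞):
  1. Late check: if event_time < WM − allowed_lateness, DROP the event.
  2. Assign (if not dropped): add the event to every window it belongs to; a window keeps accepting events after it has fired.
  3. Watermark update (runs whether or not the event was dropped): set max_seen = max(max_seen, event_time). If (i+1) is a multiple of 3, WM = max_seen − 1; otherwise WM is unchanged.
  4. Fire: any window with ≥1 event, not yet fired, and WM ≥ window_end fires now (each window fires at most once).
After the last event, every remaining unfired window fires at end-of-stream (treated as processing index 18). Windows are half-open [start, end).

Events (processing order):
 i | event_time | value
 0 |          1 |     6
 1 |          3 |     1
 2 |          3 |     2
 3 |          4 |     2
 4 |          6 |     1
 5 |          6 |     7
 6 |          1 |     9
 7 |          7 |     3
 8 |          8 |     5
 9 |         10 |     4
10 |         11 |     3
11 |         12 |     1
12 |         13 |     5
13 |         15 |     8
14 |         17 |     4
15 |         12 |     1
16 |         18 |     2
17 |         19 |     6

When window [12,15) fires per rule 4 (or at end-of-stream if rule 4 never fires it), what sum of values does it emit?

i=0 t=1 v=6: → [0,3); WM=−∞
i=1 t=3 v=1: → [3,6); WM=−∞
i=2 t=3 v=2: → [3,6); WM=2
i=3 t=4 v=2: → [3,6); WM=2
i=4 t=6 v=1: → [6,9); WM=2
i=5 t=6 v=7: → [6,9); WM=5; [0,3) fires=6
i=6 t=1 v=9: → [0,3); WM=5
i=7 t=7 v=3: → [6,9); WM=5
i=8 t=8 v=5: → [6,9); WM=7; [3,6) fires=5
i=9 t=10 v=4: → [9,12); WM=7
i=10 t=11 v=3: → [9,12); WM=7
i=11 t=12 v=1: → [12,15); WM=11; [6,9) fires=16
i=12 t=13 v=5: → [12,15); WM=11
i=13 t=15 v=8: → [15,18); WM=11
i=14 t=17 v=4: → [15,18); WM=16; [9,12) fires=7 [12,15) fires=6
i=15 t=12 v=1: → [12,15); WM=16
i=16 t=18 v=2: → [18,21); WM=16
i=17 t=19 v=6: → [18,21); WM=18; [15,18) fires=12

6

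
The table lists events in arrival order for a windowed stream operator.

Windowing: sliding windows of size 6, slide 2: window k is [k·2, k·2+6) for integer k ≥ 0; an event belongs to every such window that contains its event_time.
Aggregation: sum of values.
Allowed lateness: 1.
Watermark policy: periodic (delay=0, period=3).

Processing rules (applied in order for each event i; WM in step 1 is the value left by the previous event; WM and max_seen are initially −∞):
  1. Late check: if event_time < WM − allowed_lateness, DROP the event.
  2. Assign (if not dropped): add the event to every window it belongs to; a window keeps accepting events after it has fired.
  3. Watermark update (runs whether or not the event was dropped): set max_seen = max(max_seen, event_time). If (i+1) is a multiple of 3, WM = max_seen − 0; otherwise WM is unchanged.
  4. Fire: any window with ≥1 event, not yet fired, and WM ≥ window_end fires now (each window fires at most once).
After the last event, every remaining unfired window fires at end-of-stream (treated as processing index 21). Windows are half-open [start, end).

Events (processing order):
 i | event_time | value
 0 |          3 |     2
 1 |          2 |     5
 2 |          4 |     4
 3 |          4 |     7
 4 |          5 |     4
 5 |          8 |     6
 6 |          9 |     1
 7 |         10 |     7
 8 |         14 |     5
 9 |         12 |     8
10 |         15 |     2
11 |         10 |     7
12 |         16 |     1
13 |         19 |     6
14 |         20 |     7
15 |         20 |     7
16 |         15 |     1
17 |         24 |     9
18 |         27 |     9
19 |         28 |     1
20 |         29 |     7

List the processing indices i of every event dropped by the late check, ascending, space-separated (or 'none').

9 11 16

i=0 t=3 v=2: → [2,8),[0,6); WM=−∞
i=1 t=2 v=5: → [2,8),[0,6); WM=−∞
i=2 t=4 v=4: → [4,10),[2,8),[0,6); WM=4
i=3 t=4 v=7: → [4,10),[2,8),[0,6); WM=4
i=4 t=5 v=4: → [4,10),[2,8),[0,6); WM=4
i=5 t=8 v=6: → [8,14),[6,12),[4,10); WM=8; [0,6) fires=22 [2,8) fires=22
i=6 t=9 v=1: → [8,14),[6,12),[4,10); WM=8
i=7 t=10 v=7: → [10,16),[8,14),[6,12); WM=8
i=8 t=14 v=5: → [14,20),[12,18),[10,16); WM=14; [4,10) fires=22 [6,12) fires=14 [8,14) fires=14
i=9 t=12 v=8: DROP (t<14-1); WM=14
i=10 t=15 v=2: → [14,20),[12,18),[10,16); WM=14
i=11 t=10 v=7: DROP (t<14-1); WM=15
i=12 t=16 v=1: → [16,22),[14,20),[12,18); WM=15
i=13 t=19 v=6: → [18,24),[16,22),[14,20); WM=15
i=14 t=20 v=7: → [20,26),[18,24),[16,22); WM=20; [10,16) fires=14 [12,18) fires=8 [14,20) fires=14
i=15 t=20 v=7: → [20,26),[18,24),[16,22); WM=20
i=16 t=15 v=1: DROP (t<20-1); WM=20
i=17 t=24 v=9: → [24,30),[22,28),[20,26); WM=24; [16,22) fires=21 [18,24) fires=20
i=18 t=27 v=9: → [26,32),[24,30),[22,28); WM=24
i=19 t=28 v=1: → [28,34),[26,32),[24,30); WM=24
i=20 t=29 v=7: → [28,34),[26,32),[24,30); WM=29; [20,26) fires=23 [22,28) fires=18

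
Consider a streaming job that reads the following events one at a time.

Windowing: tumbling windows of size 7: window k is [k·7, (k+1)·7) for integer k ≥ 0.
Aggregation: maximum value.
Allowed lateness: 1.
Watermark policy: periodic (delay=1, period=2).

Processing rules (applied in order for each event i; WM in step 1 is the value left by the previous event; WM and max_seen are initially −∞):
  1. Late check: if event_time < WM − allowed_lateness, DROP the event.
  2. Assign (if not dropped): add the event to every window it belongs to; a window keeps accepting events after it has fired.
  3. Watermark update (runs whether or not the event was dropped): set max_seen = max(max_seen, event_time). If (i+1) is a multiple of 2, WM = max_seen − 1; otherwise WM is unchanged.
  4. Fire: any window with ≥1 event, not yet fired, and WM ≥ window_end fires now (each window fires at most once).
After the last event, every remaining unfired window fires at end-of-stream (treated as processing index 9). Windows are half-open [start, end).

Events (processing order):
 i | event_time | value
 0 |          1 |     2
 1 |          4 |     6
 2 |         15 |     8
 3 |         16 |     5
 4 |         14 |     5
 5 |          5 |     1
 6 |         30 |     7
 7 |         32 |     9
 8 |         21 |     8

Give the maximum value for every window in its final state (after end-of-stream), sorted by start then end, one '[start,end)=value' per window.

i=0 t=1 v=2: → [0,7); WM=−∞
i=1 t=4 v=6: → [0,7); WM=3
i=2 t=15 v=8: → [14,21); WM=3
i=3 t=16 v=5: → [14,21); WM=15; [0,7) fires=6
i=4 t=14 v=5: → [14,21); WM=15
i=5 t=5 v=1: DROP (t<15-1); WM=15
i=6 t=30 v=7: → [28,35); WM=15
i=7 t=32 v=9: → [28,35); WM=31; [14,21) fires=8
i=8 t=21 v=8: DROP (t<31-1); WM=31

[0,7)=6 [14,21)=8 [28,35)=9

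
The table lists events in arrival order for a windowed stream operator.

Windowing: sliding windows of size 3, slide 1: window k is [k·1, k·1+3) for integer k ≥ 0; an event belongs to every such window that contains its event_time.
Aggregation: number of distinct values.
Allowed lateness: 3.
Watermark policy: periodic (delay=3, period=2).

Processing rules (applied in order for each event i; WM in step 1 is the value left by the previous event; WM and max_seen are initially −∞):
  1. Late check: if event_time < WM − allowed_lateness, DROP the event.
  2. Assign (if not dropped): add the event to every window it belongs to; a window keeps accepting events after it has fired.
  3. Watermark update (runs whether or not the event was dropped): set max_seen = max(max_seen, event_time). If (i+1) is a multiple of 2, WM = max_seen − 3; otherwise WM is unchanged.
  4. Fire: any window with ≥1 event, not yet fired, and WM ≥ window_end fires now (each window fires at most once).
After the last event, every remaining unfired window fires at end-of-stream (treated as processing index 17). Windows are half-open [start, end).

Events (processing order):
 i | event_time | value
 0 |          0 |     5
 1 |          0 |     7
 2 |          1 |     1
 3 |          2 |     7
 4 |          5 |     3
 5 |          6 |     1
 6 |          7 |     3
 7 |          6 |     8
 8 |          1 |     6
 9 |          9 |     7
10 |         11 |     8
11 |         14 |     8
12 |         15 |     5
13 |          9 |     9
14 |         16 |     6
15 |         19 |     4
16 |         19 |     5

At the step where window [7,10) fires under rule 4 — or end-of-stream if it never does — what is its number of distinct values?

2

i=0 t=0 v=5: → [0,3); WM=−∞
i=1 t=0 v=7: → [0,3); WM=-3
i=2 t=1 v=1: → [1,4),[0,3); WM=-3
i=3 t=2 v=7: → [2,5),[1,4),[0,3); WM=-1
i=4 t=5 v=3: → [5,8),[4,7),[3,6); WM=-1
i=5 t=6 v=1: → [6,9),[5,8),[4,7); WM=3; [0,3) fires=3
i=6 t=7 v=3: → [7,10),[6,9),[5,8); WM=3
i=7 t=6 v=8: → [6,9),[5,8),[4,7); WM=4; [1,4) fires=2
i=8 t=1 v=6: → [1,4),[0,3); WM=4
i=9 t=9 v=7: → [9,12),[8,11),[7,10); WM=6; [2,5) fires=1 [3,6) fires=1
i=10 t=11 v=8: → [11,14),[10,13),[9,12); WM=6
i=11 t=14 v=8: → [14,17),[13,16),[12,15); WM=11; [4,7) fires=3 [5,8) fires=3 [6,9) fires=3 [7,10) fires=2 [8,11) fires=1
i=12 t=15 v=5: → [15,18),[14,17),[13,16); WM=11
i=13 t=9 v=9: → [9,12),[8,11),[7,10); WM=12; [9,12) fires=3
i=14 t=16 v=6: → [16,19),[15,18),[14,17); WM=12
i=15 t=19 v=4: → [19,22),[18,21),[17,20); WM=16; [10,13) fires=1 [11,14) fires=1 [12,15) fires=1 [13,16) fires=2
i=16 t=19 v=5: → [19,22),[18,21),[17,20); WM=16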